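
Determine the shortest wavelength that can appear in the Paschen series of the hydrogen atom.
820.1386 nm

The series limit corresponds to the transition from n = ∞ to n = 3.
This is the highest energy (shortest wavelength) transition in the Paschen series.

E_∞ = 0 eV
E_3 = -13.6057 / 3² = -1.51174444 eV

Energy at series limit:
ΔE = E_∞ - E_3 = 0 - (-1.51174444) = 1.51174444 eV
λ = hc/E = 1239.84 eV·nm / 1.51174444 eV = 820.1386 nm

This energy equals the ionization energy from the n = 3 state of hydrogen.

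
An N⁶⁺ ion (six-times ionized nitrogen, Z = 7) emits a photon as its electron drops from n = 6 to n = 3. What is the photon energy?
55.556608 eV

The energy levels are E_n = -13.6057 Z² eV / n².

Energy at n = 6: E_6 = -13.6057 × 7² / 6² = -18.518869444 eV
Energy at n = 3: E_3 = -13.6057 × 7² / 3² = -74.075477778 eV

For emission (electron falling to lower state), the photon energy is:
E_photon = E_6 - E_3 = |-18.518869444 - (-74.075477778)|
E_photon = 55.556608 eV

This energy is carried away by the emitted photon.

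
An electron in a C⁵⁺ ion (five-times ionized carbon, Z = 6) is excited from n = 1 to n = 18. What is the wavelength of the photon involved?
2.539129 nm

First, find the transition energy using E_n = -13.6057 Z² / n² eV:
E_1 = -13.6057 × 6² / 1² = -489.80520000 eV
E_18 = -13.6057 × 6² / 18² = -1.51174444 eV

Photon energy: |ΔE| = |E_18 - E_1| = 488.29345556 eV

Convert to wavelength using E = hc/λ with hc = 1239.84 eV·nm:
λ = hc/E = 1239.84 eV·nm / 488.29345556 eV
λ = 2.539129 nm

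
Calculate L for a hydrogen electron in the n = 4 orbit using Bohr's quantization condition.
4.22e-34 J·s (or 4ℏ)

In the Bohr model, angular momentum is quantized:
L = nℏ

where ℏ = h/(2π) = 1.0546e-34 J·s

For n = 4:
L = 4 × 1.0546e-34 J·s
L = 4.22e-34 J·s

This can also be written as L = 4ℏ.
The angular momentum is an integer multiple of the reduced Planck constant.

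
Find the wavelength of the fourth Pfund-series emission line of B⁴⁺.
131.808 nm

The lines of a series are numbered from the longest wavelength (smallest ΔE) outward; the fourth line is the transition from n = n_f + 4 to n_f.
The Pfund series has all transitions ending at n_f = 5.

For B⁴⁺ (Z = 5), the fourth line (δ-line) is the jump from n = 9 to n = 5:
E_9 = -13.6057 × 5² / 9² = -4.1992901 eV
E_5 = -13.6057 × 5² / 5² = -13.6057000 eV
ΔE = E_9 - E_5 = 9.4064099 eV

λ = hc/E = 1239.84 eV·nm / 9.4064099 eV
λ = 131.808 nm

This is the δ-line of the Pfund series in B⁴⁺.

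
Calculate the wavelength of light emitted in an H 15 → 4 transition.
1569.64329 nm

First, find the transition energy using E_n = -13.6057 / n² eV:
E_15 = -13.6057 / 15² = -0.06046977778 eV
E_4 = -13.6057 / 4² = -0.85035625000 eV

Photon energy: |ΔE| = |E_4 - E_15| = 0.78988647222 eV

Convert to wavelength using E = hc/λ with hc = 1239.84 eV·nm:
λ = hc/E = 1239.84 eV·nm / 0.78988647222 eV
λ = 1569.64329 nm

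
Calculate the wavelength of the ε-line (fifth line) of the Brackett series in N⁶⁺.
37.080051 nm

The lines of a series are numbered from the longest wavelength (smallest ΔE) outward; the fifth line is the transition from n = n_f + 5 to n_f.
The Brackett series has all transitions ending at n_f = 4.

For N⁶⁺ (Z = 7), the fifth line (ε-line) is the jump from n = 9 to n = 4:
E_9 = -13.6057 × 7² / 9² = -8.23060864 eV
E_4 = -13.6057 × 7² / 4² = -41.66745625 eV
ΔE = E_9 - E_4 = 33.43684761 eV

λ = hc/E = 1239.84 eV·nm / 33.43684761 eV
λ = 37.080051 nm

This is the ε-line of the Brackett series in N⁶⁺.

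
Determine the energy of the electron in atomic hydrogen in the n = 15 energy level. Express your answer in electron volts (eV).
-0.06047 eV

The energy levels of a hydrogen-like atom are given by:
E_n = -13.6057 eV / n²

For n = 15:
E_15 = -13.6057 eV / 15²
E_15 = -13.6057 eV / 225
E_15 = -0.06047 eV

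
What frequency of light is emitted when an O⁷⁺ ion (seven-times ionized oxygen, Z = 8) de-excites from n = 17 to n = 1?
2.10e+17 Hz

First, find the transition energy:
E_17 = -13.6057 × 8² / 17² = -3.0130 eV
E_1 = -13.6057 × 8² / 1² = -870.7648 eV
|ΔE| = |E_1 - E_17| = 867.7518 eV

Convert to Joules: E = 867.7518 eV × (1.602177 × 10⁻¹⁹ J/eV) = 1.3903e-16 J

Using E = hf:
f = E/h = 1.3903e-16 J / (6.62607 × 10⁻³⁴ J·s)
f = 2.10e+17 Hz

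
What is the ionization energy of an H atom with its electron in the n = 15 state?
0.0605 eV

The ionization energy is the energy needed to remove the electron completely (n → ∞).

For hydrogen, E_n = -13.6057 eV / n².

At n = 15: E_15 = -13.6057 / 15² = -0.0604698 eV
At n = ∞: E_∞ = 0 eV

Ionization energy = E_∞ - E_15 = 0 - (-0.0604698) = 0.0604698 eV
Ionization energy ≈ 0.0605 eV

This is also called the binding energy of the electron in state n = 15.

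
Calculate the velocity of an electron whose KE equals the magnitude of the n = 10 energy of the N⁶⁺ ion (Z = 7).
1.5314e+06 m/s (or 0.51081% of c)

The binding energy at n = 10 for N⁶⁺ is:
E_10 = -13.6057 × 7²/10² = -6.6667930 eV
|E_10| = 6.6667930 eV

Convert to Joules:
KE = 6.6667930 eV × (1.602177 × 10⁻¹⁹ J/eV) = 1.068138e-18 J

Using KE = ½mv²:
v = √(2·KE/m_e)
v = √(2 × 1.068138e-18 J / 9.10938 × 10⁻³¹ kg)
v = 1.5314e+06 m/s

This is approximately 0.51081% the speed of light.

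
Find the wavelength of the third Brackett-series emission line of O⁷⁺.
33.83 nm

The lines of a series are numbered from the longest wavelength (smallest ΔE) outward; the third line is the transition from n = n_f + 3 to n_f.
The Brackett series has all transitions ending at n_f = 4.

For O⁷⁺ (Z = 8), the third line (γ-line) is the jump from n = 7 to n = 4:
E_7 = -13.6057 × 8² / 7² = -17.7707 eV
E_4 = -13.6057 × 8² / 4² = -54.4228 eV
ΔE = E_7 - E_4 = 36.6521 eV

λ = hc/E = 1239.84 eV·nm / 36.6521 eV
λ = 33.83 nm

This is the γ-line of the Brackett series in O⁷⁺.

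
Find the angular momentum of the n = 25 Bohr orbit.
2.636e-33 J·s (or 25ℏ)

In the Bohr model, angular momentum is quantized:
L = nℏ

where ℏ = h/(2π) = 1.05457e-34 J·s

For n = 25:
L = 25 × 1.05457e-34 J·s
L = 2.636e-33 J·s

This can also be written as L = 25ℏ.
The angular momentum is an integer multiple of the reduced Planck constant.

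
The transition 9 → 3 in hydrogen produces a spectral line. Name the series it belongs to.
Paschen series

The spectral series in hydrogen are named based on the final (lower) energy level:
- Lyman series: n_final = 1 (ultraviolet)
- Balmer series: n_final = 2 (visible/near-UV)
- Paschen series: n_final = 3 (infrared)
- Brackett series: n_final = 4 (infrared)
- Pfund series: n_final = 5 (far infrared)

Since this transition ends at n = 3, it belongs to the Paschen series.

For reference, this 9 → 3 line has photon energy
ΔE = 13.6057 eV × (1/3² - 1/9²) = 1.343773 eV,
corresponding to wavelength λ = hc/ΔE = 1239.84 eV·nm / 1.343773 eV = 922.66 nm in the infrared region.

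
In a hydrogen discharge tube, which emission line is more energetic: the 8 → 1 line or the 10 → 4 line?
8 → 1

Calculate the energy for each transition:

Transition 8 → 1:
ΔE₁ = |E_1 - E_8| = |-13.6057/1² - (-13.6057/8²)|
ΔE₁ = |-13.60570000 - (-0.21258906)| = 13.39311 eV

Transition 10 → 4:
ΔE₂ = |E_4 - E_10| = |-13.6057/4² - (-13.6057/10²)|
ΔE₂ = |-0.85035625 - (-0.13605700)| = 0.71430 eV

Since 13.39311 eV > 0.71430 eV, the transition 8 → 1 emits the more energetic photon.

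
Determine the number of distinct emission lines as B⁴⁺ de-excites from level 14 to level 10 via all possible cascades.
10

The electron can occupy levels n = 10, 11, ..., 14 during de-excitation — that is m = 14 - 10 + 1 = 5 distinct levels.

The number of distinct spectral lines equals the number of ways to choose 2 of these m levels (each pair gives one possible emission transition):

Number of lines = m(m-1)/2 = 5×4/2 = 10

These correspond to all possible transitions between the 5 levels:
14 → 13, 14 → 12, 14 → 11, 14 → 10, 13 → 12, 13 → 11, 13 → 10, 12 → 11...

Each transition produces a photon with a unique energy (and thus wavelength). This count does not depend on Z.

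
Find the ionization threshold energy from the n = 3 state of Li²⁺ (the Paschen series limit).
13.606 eV

The series limit corresponds to the transition from n = ∞ to n = 3.
This is the highest energy (shortest wavelength) transition in the Paschen series.

E_∞ = 0 eV
E_3 = -13.6057 × 3² / 3² = -13.606 eV

Energy at series limit:
ΔE = E_∞ - E_3 = 0 - (-13.606) = 13.606 eV

This energy equals the ionization energy from the n = 3 state of Li²⁺.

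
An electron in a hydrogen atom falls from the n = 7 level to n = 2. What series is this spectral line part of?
Balmer series

The spectral series in hydrogen are named based on the final (lower) energy level:
- Lyman series: n_final = 1 (ultraviolet)
- Balmer series: n_final = 2 (visible/near-UV)
- Paschen series: n_final = 3 (infrared)
- Brackett series: n_final = 4 (infrared)
- Pfund series: n_final = 5 (far infrared)

Since this transition ends at n = 2, it belongs to the Balmer series.

For reference, this 7 → 2 line has photon energy
ΔE = 13.6057 eV × (1/2² - 1/7²) = 3.123758 eV,
corresponding to wavelength λ = hc/ΔE = 1239.84 eV·nm / 3.123758 eV = 396.91 nm in the visible/near-UV region.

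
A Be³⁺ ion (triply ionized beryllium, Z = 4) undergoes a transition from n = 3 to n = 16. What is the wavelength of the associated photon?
53.12639 nm

First, find the transition energy using E_n = -13.6057 Z² / n² eV:
E_3 = -13.6057 × 4² / 3² = -24.1879111 eV
E_16 = -13.6057 × 4² / 16² = -0.8503563 eV

Photon energy: |ΔE| = |E_16 - E_3| = 23.3375548 eV

Convert to wavelength using E = hc/λ with hc = 1239.84 eV·nm:
λ = hc/E = 1239.84 eV·nm / 23.3375548 eV
λ = 53.12639 nm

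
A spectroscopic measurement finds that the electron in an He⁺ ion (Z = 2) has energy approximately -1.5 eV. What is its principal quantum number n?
n = 6

The exact energy levels follow E_n = -13.6057 Z² / n² eV with Z = 2.

The measured value (-1.5 eV) is reported to only 2 significant figures, so we must test candidate n values and see which one matches to that precision.

Candidate energies:
  n = 4:  E = -13.6057 × 2² / 4² = -3.40143 eV
  n = 5:  E = -13.6057 × 2² / 5² = -2.17691 eV
  n = 6:  E = -13.6057 × 2² / 6² = -1.51174 eV  ← matches
  n = 7:  E = -13.6057 × 2² / 7² = -1.11067 eV
  n = 8:  E = -13.6057 × 2² / 8² = -0.85036 eV

Checking against the measurement of -1.5 eV (2 sig figs), only n = 6 agrees:
E_6 = -1.51174 eV, which rounds to -1.5 eV ✓

Therefore n = 6.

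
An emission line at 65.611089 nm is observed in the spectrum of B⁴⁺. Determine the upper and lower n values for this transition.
n = 12 → n = 4

First, find the photon energy from the wavelength (hc = 1239.84 eV·nm):
E = hc/λ = 1239.84 eV·nm / 65.611089 nm = 18.896806 eV

The energy levels of B⁴⁺ satisfy E_n = -13.6057 × 5² / n² eV, so an emission n_i → n_f releases
ΔE = 13.6057 × 5² × (1/n_f² − 1/n_i²) eV.

Setting ΔE equal to the photon energy:
1/n_f² − 1/n_i² = 18.896806 / (13.6057 × 5²) = 0.055555557

Since 1/n_i² must be positive, we need 1/n_f² > 0.055555557, i.e. n_f ≤ 4. For each allowed n_f, solve n_i = (1/n_f² − 0.055555557)^(−1/2) and check whether it is a whole number:
  n_f = 1: 1/n_i² = 1.000000000 − 0.055555557 = 0.944444443 → n_i = 1.029  (not an integer) ✗
  n_f = 2: 1/n_i² = 0.250000000 − 0.055555557 = 0.194444443 → n_i = 2.268  (not an integer) ✗
  n_f = 3: 1/n_i² = 0.111111111 − 0.055555557 = 0.055555554 → n_i = 4.243  (not an integer) ✗
  n_f = 4: 1/n_i² = 0.062500000 − 0.055555557 = 0.006944443 → n_i = 12.000  → integer, n_i = 12 ✓

Only n_f = 4 gives an integer upper level, n_i = 12.

The transition is from n = 12 to n = 4 (emission).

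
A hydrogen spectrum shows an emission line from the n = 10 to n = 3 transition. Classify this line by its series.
Paschen series

The spectral series in hydrogen are named based on the final (lower) energy level:
- Lyman series: n_final = 1 (ultraviolet)
- Balmer series: n_final = 2 (visible/near-UV)
- Paschen series: n_final = 3 (infrared)
- Brackett series: n_final = 4 (infrared)
- Pfund series: n_final = 5 (far infrared)

Since this transition ends at n = 3, it belongs to the Paschen series.

For reference, this 10 → 3 line has photon energy
ΔE = 13.6057 eV × (1/3² - 1/10²) = 1.375687 eV,
corresponding to wavelength λ = hc/ΔE = 1239.84 eV·nm / 1.375687 eV = 901.25 nm in the infrared region.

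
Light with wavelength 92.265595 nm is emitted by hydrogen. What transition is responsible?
n = 9 → n = 1

First, find the photon energy from the wavelength (hc = 1239.84 eV·nm):
E = hc/λ = 1239.84 eV·nm / 92.265595 nm = 13.437728 eV

The energy levels of hydrogen satisfy E_n = -13.6057 / n² eV, so an emission n_i → n_f releases
ΔE = 13.6057 × (1/n_f² − 1/n_i²) eV.

Setting ΔE equal to the photon energy:
1/n_f² − 1/n_i² = 13.437728 / 13.6057 = 0.98765429

Since 1/n_i² must be positive, we need 1/n_f² > 0.98765429, i.e. n_f ≤ 1. For each allowed n_f, solve n_i = (1/n_f² − 0.98765429)^(−1/2) and check whether it is a whole number:
  n_f = 1: 1/n_i² = 1.00000000 − 0.98765429 = 0.01234571 → n_i = 9.000  → integer, n_i = 9 ✓

Only n_f = 1 gives an integer upper level, n_i = 9.

The transition is from n = 9 to n = 1 (emission).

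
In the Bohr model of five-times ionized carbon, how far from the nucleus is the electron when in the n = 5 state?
0.220491 nm (or 2.204905 Å)

The Bohr radius formula is:
r_n = n² a₀ / Z

where a₀ = 0.052917721 nm is the Bohr radius.

For C⁵⁺ (Z = 6) at n = 5:
r_5 = 5² × 0.052917721 nm / 6
r_5 = 25 × 0.052917721 nm / 6
r_5 = 1.3229430 nm / 6
r_5 = 0.220491 nm

The electron orbits at approximately 0.220491 nm from the nucleus.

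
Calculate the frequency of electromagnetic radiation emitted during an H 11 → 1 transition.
3.26e+15 Hz

First, find the transition energy:
E_11 = -13.6057 / 11² = -0.11244380 eV
E_1 = -13.6057 / 1² = -13.60570000 eV
|ΔE| = |E_1 - E_11| = 13.49325620 eV

Convert to Joules: E = 13.49325620 eV × (1.602177 × 10⁻¹⁹ J/eV) = 2.1619e-18 J

Using E = hf:
f = E/h = 2.1619e-18 J / (6.62607 × 10⁻³⁴ J·s)
f = 3.26e+15 Hz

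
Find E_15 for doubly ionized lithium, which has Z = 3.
-0.544228 eV

For hydrogen-like ions, the energy levels scale with Z²:
E_n = -13.6057 Z² / n² eV

For Li²⁺ (Z = 3) at n = 15:
E_15 = -13.6057 × 3² / 15²
E_15 = -13.6057 × 9 / 225
E_15 = -122.4513 / 225
E_15 = -0.544228 eV

The energy is 9 times more negative than hydrogen at the same n due to the stronger nuclear charge.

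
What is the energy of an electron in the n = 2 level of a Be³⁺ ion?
-54.42 eV

For hydrogen-like ions, the energy levels scale with Z²:
E_n = -13.6057 Z² / n² eV

For Be³⁺ (Z = 4) at n = 2:
E_2 = -13.6057 × 4² / 2²
E_2 = -13.6057 × 16 / 4
E_2 = -217.6912 / 4
E_2 = -54.42 eV

The energy is 16 times more negative than hydrogen at the same n due to the stronger nuclear charge.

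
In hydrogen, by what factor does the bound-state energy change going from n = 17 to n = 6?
8.0278

Using E_n = -13.6057 Z² / n² eV with Z = 1:

E_6 = -13.6057 / 6² = -13.6057 / 36 = -0.3779361111 eV
E_17 = -13.6057 / 17² = -13.6057 / 289 = -0.0470785467 eV

The ratio is:
E_6/E_17 = (-0.3779361111) / (-0.0470785467)
E_6/E_17 = (-13.6057/36) / (-13.6057/289)
E_6/E_17 = 289/36
E_6/E_17 = 8.0278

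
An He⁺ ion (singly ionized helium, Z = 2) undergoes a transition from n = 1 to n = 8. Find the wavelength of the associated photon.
23.14 nm

First, find the transition energy using E_n = -13.6057 Z² / n² eV:
E_1 = -13.6057 × 2² / 1² = -54.4228 eV
E_8 = -13.6057 × 2² / 8² = -0.8504 eV

Photon energy: |ΔE| = |E_8 - E_1| = 53.5724 eV

Convert to wavelength using E = hc/λ with hc = 1239.84 eV·nm:
λ = hc/E = 1239.84 eV·nm / 53.5724 eV
λ = 23.14 nm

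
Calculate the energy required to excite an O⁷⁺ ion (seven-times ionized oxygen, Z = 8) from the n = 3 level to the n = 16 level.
93.350 eV

The energy levels of a hydrogen-like atom are E_n = -13.6057 Z² eV / n².

Energy at n = 3: E_3 = -13.6057 × 8² / 3² = -96.751644 eV
Energy at n = 16: E_16 = -13.6057 × 8² / 16² = -3.401425 eV

The excitation energy is the difference:
ΔE = E_16 - E_3
ΔE = -3.401425 - (-96.751644)
ΔE = 93.350 eV

Since this is positive, energy must be absorbed (photon absorption).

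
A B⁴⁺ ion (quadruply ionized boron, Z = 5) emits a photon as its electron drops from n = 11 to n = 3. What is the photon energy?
34.98 eV

The energy levels are E_n = -13.6057 Z² eV / n².

Energy at n = 11: E_11 = -13.6057 × 5² / 11² = -2.81110 eV
Energy at n = 3: E_3 = -13.6057 × 5² / 3² = -37.79361 eV

For emission (electron falling to lower state), the photon energy is:
E_photon = E_11 - E_3 = |-2.81110 - (-37.79361)|
E_photon = 34.98 eV

This energy is carried away by the emitted photon.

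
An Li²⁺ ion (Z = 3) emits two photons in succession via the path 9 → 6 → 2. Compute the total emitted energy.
29.101 eV

The energy levels of Li²⁺ are E_n = -13.6057 × 3² / n² eV.

First transition (9 → 6):
ΔE₁ = |E_6 - E_9|
ΔE₁ = |-3.401425000 - (-1.511744444)| = 1.889681 eV

Second transition (6 → 2):
ΔE₂ = |E_2 - E_6|
ΔE₂ = |-30.612825000 - (-3.401425000)| = 27.211400 eV

Total energy released:
E_total = ΔE₁ + ΔE₂ = 1.889681 + 27.211400 = 29.101 eV

Note: This equals the direct transition 9 → 2: 29.101 eV ✓
Energy is conserved regardless of the path taken.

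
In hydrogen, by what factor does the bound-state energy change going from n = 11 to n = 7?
2.469

Using E_n = -13.6057 Z² / n² eV with Z = 1:

E_7 = -13.6057 / 7² = -13.6057 / 49 = -0.277667347 eV
E_11 = -13.6057 / 11² = -13.6057 / 121 = -0.112443802 eV

The ratio is:
E_7/E_11 = (-0.277667347) / (-0.112443802)
E_7/E_11 = (-13.6057/49) / (-13.6057/121)
E_7/E_11 = 121/49
E_7/E_11 = 2.469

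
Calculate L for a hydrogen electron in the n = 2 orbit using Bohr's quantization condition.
2.1091e-34 J·s (or 2ℏ)

In the Bohr model, angular momentum is quantized:
L = nℏ

where ℏ = h/(2π) = 1.054572e-34 J·s

For n = 2:
L = 2 × 1.054572e-34 J·s
L = 2.1091e-34 J·s

This can also be written as L = 2ℏ.
The angular momentum is an integer multiple of the reduced Planck constant.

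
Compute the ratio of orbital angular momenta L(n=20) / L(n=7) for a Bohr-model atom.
2.86

In the Bohr model, L_n = nℏ, so the ratio is purely the ratio of quantum numbers:

L_20/L_7 = 20ℏ / 7ℏ = 20/7 = 2.86

The angular momentum scales linearly with n.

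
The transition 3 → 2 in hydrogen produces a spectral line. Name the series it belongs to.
Balmer series

The spectral series in hydrogen are named based on the final (lower) energy level:
- Lyman series: n_final = 1 (ultraviolet)
- Balmer series: n_final = 2 (visible/near-UV)
- Paschen series: n_final = 3 (infrared)
- Brackett series: n_final = 4 (infrared)
- Pfund series: n_final = 5 (far infrared)

Since this transition ends at n = 2, it belongs to the Balmer series.

For reference, this 3 → 2 line has photon energy
ΔE = 13.6057 eV × (1/2² - 1/3²) = 1.889681 eV,
corresponding to wavelength λ = hc/ΔE = 1239.84 eV·nm / 1.889681 eV = 656.11 nm in the visible/near-UV region.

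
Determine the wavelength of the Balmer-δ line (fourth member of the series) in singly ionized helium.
102.51733 nm

The lines of a series are numbered from the longest wavelength (smallest ΔE) outward; the fourth line is the transition from n = n_f + 4 to n_f.
The Balmer series has all transitions ending at n_f = 2.

For He⁺ (Z = 2), the fourth line (δ-line) is the jump from n = 6 to n = 2:
E_6 = -13.6057 × 2² / 6² = -1.51174444 eV
E_2 = -13.6057 × 2² / 2² = -13.60570000 eV
ΔE = E_6 - E_2 = 12.09395556 eV

λ = hc/E = 1239.84 eV·nm / 12.09395556 eV
λ = 102.51733 nm

This is the δ-line of the Balmer series in He⁺.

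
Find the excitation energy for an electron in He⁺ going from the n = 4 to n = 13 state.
3.079397 eV

The energy levels of a hydrogen-like atom are E_n = -13.6057 Z² eV / n².

Energy at n = 4: E_4 = -13.6057 × 2² / 4² = -3.401425000 eV
Energy at n = 13: E_13 = -13.6057 × 2² / 13² = -0.322028402 eV

The excitation energy is the difference:
ΔE = E_13 - E_4
ΔE = -0.322028402 - (-3.401425000)
ΔE = 3.079397 eV

Since this is positive, energy must be absorbed (photon absorption).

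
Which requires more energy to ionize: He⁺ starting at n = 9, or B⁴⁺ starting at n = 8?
B⁴⁺ at n = 8 (E = -5.314727 eV)

Using E_n = -13.6057 Z² / n² eV:

He⁺ (Z = 2) at n = 9:
E = -13.6057 × 2² / 9² = -13.6057 × 4 / 81 = -0.671886420 eV

B⁴⁺ (Z = 5) at n = 8:
E = -13.6057 × 5² / 8² = -13.6057 × 25 / 64 = -5.314726563 eV

Since -5.314726563 eV < -0.671886420 eV,
B⁴⁺ at n = 8 is more tightly bound (requires more energy to ionize).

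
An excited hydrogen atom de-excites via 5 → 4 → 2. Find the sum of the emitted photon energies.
2.85720 eV

The energy levels of hydrogen are E_n = -13.6057 / n² eV.

First transition (5 → 4):
ΔE₁ = |E_4 - E_5|
ΔE₁ = |-0.85035625000 - (-0.54422800000)| = 0.30612825 eV

Second transition (4 → 2):
ΔE₂ = |E_2 - E_4|
ΔE₂ = |-3.40142500000 - (-0.85035625000)| = 2.55106875 eV

Total energy released:
E_total = ΔE₁ + ΔE₂ = 0.30612825 + 2.55106875 = 2.85720 eV

Note: This equals the direct transition 5 → 2: 2.85720 eV ✓
Energy is conserved regardless of the path taken.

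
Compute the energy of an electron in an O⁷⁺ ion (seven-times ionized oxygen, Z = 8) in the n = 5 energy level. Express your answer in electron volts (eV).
-34.83059 eV

The energy levels of a hydrogen-like atom are given by:
E_n = -13.6057 Z² / n² eV  (with Z = 8 for O⁷⁺)

For n = 5:
E_5 = -13.6057 × 8² / 5²
E_5 = -13.6057 × 64 / 25
E_5 = -34.83059 eV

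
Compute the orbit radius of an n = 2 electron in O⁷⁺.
0.02646 nm (or 0.26459 Å)

The Bohr radius formula is:
r_n = n² a₀ / Z

where a₀ = 0.05291772 nm is the Bohr radius.

For O⁷⁺ (Z = 8) at n = 2:
r_2 = 2² × 0.05291772 nm / 8
r_2 = 4 × 0.05291772 nm / 8
r_2 = 0.211671 nm / 8
r_2 = 0.02646 nm

The electron orbits at approximately 0.02646 nm from the nucleus.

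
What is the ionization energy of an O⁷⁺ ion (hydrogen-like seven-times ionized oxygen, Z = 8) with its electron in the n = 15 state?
3.87007 eV

The ionization energy is the energy needed to remove the electron completely (n → ∞).

For a hydrogen-like ion with Z = 8, E_n = -13.6057 Z² / n² eV.

At n = 15: E_15 = -13.6057 × 8² / 15² = -3.87006578 eV
At n = ∞: E_∞ = 0 eV

Ionization energy = E_∞ - E_15 = 0 - (-3.87006578) = 3.87006578 eV
Ionization energy ≈ 3.87007 eV

This is also called the binding energy of the electron in state n = 15.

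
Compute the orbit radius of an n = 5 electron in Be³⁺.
0.3307 nm (or 3.3074 Å)

The Bohr radius formula is:
r_n = n² a₀ / Z

where a₀ = 0.0529177 nm is the Bohr radius.

For Be³⁺ (Z = 4) at n = 5:
r_5 = 5² × 0.0529177 nm / 4
r_5 = 25 × 0.0529177 nm / 4
r_5 = 1.32294 nm / 4
r_5 = 0.3307 nm

The electron orbits at approximately 0.3307 nm from the nucleus.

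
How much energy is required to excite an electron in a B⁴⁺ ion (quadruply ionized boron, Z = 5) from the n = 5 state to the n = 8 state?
8.2910 eV

The energy levels of a hydrogen-like atom are E_n = -13.6057 Z² eV / n².

Energy at n = 5: E_5 = -13.6057 × 5² / 5² = -13.6057000 eV
Energy at n = 8: E_8 = -13.6057 × 5² / 8² = -5.3147266 eV

The excitation energy is the difference:
ΔE = E_8 - E_5
ΔE = -5.3147266 - (-13.6057000)
ΔE = 8.2910 eV

Since this is positive, energy must be absorbed (photon absorption).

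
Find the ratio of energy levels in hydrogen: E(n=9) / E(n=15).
2.78

Using E_n = -13.6057 Z² / n² eV with Z = 1:

E_9 = -13.6057 / 9² = -13.6057 / 81 = -0.16797160 eV
E_15 = -13.6057 / 15² = -13.6057 / 225 = -0.06046978 eV

The ratio is:
E_9/E_15 = (-0.16797160) / (-0.06046978)
E_9/E_15 = (-13.6057/81) / (-13.6057/225)
E_9/E_15 = 225/81
E_9/E_15 = 2.78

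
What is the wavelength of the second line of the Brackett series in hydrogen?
2624.444 nm

The lines of a series are numbered from the longest wavelength (smallest ΔE) outward; the second line is the transition from n = n_f + 2 to n_f.
The Brackett series has all transitions ending at n_f = 4.

For H, the second line (β-line) is the jump from n = 6 to n = 4:
E_6 = -13.6057 / 6² = -0.377936111 eV
E_4 = -13.6057 / 4² = -0.850356250 eV
ΔE = E_6 - E_4 = 0.472420139 eV

λ = hc/E = 1239.84 eV·nm / 0.472420139 eV
λ = 2624.444 nm

This is the β-line of the Brackett series in H.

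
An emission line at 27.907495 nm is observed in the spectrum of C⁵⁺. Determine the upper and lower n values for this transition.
n = 7 → n = 3

First, find the photon energy from the wavelength (hc = 1239.84 eV·nm):
E = hc/λ = 1239.84 eV·nm / 27.907495 nm = 44.426775 eV

The energy levels of C⁵⁺ satisfy E_n = -13.6057 × 6² / n² eV, so an emission n_i → n_f releases
ΔE = 13.6057 × 6² × (1/n_f² − 1/n_i²) eV.

Setting ΔE equal to the photon energy:
1/n_f² − 1/n_i² = 44.426775 / (13.6057 × 6²) = 0.090702947

Since 1/n_i² must be positive, we need 1/n_f² > 0.090702947, i.e. n_f ≤ 3. For each allowed n_f, solve n_i = (1/n_f² − 0.090702947)^(−1/2) and check whether it is a whole number:
  n_f = 1: 1/n_i² = 1.000000000 − 0.090702947 = 0.909297053 → n_i = 1.049  (not an integer) ✗
  n_f = 2: 1/n_i² = 0.250000000 − 0.090702947 = 0.159297053 → n_i = 2.506  (not an integer) ✗
  n_f = 3: 1/n_i² = 0.111111111 − 0.090702947 = 0.020408164 → n_i = 7.000  → integer, n_i = 7 ✓

Only n_f = 3 gives an integer upper level, n_i = 7.

The transition is from n = 7 to n = 3 (emission).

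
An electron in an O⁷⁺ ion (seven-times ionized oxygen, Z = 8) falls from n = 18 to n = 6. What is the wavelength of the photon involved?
57.67 nm

First, find the transition energy using E_n = -13.6057 Z² / n² eV:
E_18 = -13.6057 × 8² / 18² = -2.6875 eV
E_6 = -13.6057 × 8² / 6² = -24.1879 eV

Photon energy: |ΔE| = |E_6 - E_18| = 21.5004 eV

Convert to wavelength using E = hc/λ with hc = 1239.84 eV·nm:
λ = hc/E = 1239.84 eV·nm / 21.5004 eV
λ = 57.67 nm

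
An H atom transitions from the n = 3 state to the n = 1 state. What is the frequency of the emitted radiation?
2.92e+15 Hz

First, find the transition energy:
E_3 = -13.6057 / 3² = -1.51174 eV
E_1 = -13.6057 / 1² = -13.60570 eV
|ΔE| = |E_1 - E_3| = 12.09396 eV

Convert to Joules: E = 12.09396 eV × (1.602177 × 10⁻¹⁹ J/eV) = 1.9377e-18 J

Using E = hf:
f = E/h = 1.9377e-18 J / (6.62607 × 10⁻³⁴ J·s)
f = 2.92e+15 Hz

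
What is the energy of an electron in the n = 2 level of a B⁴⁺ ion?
-85.04 eV

For hydrogen-like ions, the energy levels scale with Z²:
E_n = -13.6057 Z² / n² eV

For B⁴⁺ (Z = 5) at n = 2:
E_2 = -13.6057 × 5² / 2²
E_2 = -13.6057 × 25 / 4
E_2 = -340.1425 / 4
E_2 = -85.04 eV

The energy is 25 times more negative than hydrogen at the same n due to the stronger nuclear charge.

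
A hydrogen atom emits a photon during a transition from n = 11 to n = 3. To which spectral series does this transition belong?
Paschen series

The spectral series in hydrogen are named based on the final (lower) energy level:
- Lyman series: n_final = 1 (ultraviolet)
- Balmer series: n_final = 2 (visible/near-UV)
- Paschen series: n_final = 3 (infrared)
- Brackett series: n_final = 4 (infrared)
- Pfund series: n_final = 5 (far infrared)

Since this transition ends at n = 3, it belongs to the Paschen series.

For reference, this 11 → 3 line has photon energy
ΔE = 13.6057 eV × (1/3² - 1/11²) = 1.3993006428 eV,
corresponding to wavelength λ = hc/ΔE = 1239.84 eV·nm / 1.3993006428 eV = 886.042614 nm in the infrared region.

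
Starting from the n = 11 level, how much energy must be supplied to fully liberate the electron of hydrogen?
0.1124 eV

The ionization energy is the energy needed to remove the electron completely (n → ∞).

For hydrogen, E_n = -13.6057 eV / n².

At n = 11: E_11 = -13.6057 / 11² = -0.1124438 eV
At n = ∞: E_∞ = 0 eV

Ionization energy = E_∞ - E_11 = 0 - (-0.1124438) = 0.1124438 eV
Ionization energy ≈ 0.1124 eV

This is also called the binding energy of the electron in state n = 11.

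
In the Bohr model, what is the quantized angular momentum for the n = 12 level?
1.26549e-33 J·s (or 12ℏ)

In the Bohr model, angular momentum is quantized:
L = nℏ

where ℏ = h/(2π) = 1.0545718e-34 J·s

For n = 12:
L = 12 × 1.0545718e-34 J·s
L = 1.26549e-33 J·s

This can also be written as L = 12ℏ.
The angular momentum is an integer multiple of the reduced Planck constant.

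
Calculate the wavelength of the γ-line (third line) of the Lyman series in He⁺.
24.300 nm

The lines of a series are numbered from the longest wavelength (smallest ΔE) outward; the third line is the transition from n = n_f + 3 to n_f.
The Lyman series has all transitions ending at n_f = 1.

For He⁺ (Z = 2), the third line (γ-line) is the jump from n = 4 to n = 1:
E_4 = -13.6057 × 2² / 4² = -3.40143 eV
E_1 = -13.6057 × 2² / 1² = -54.42280 eV
ΔE = E_4 - E_1 = 51.02137 eV

λ = hc/E = 1239.84 eV·nm / 51.02137 eV
λ = 24.300 nm

This is the γ-line of the Lyman series in He⁺.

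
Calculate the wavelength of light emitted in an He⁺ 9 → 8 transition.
6947.0565 nm

First, find the transition energy using E_n = -13.6057 Z² / n² eV:
E_9 = -13.6057 × 2² / 9² = -0.6718864198 eV
E_8 = -13.6057 × 2² / 8² = -0.8503562500 eV

Photon energy: |ΔE| = |E_8 - E_9| = 0.1784698302 eV

Convert to wavelength using E = hc/λ with hc = 1239.84 eV·nm:
λ = hc/E = 1239.84 eV·nm / 0.1784698302 eV
λ = 6947.0565 nm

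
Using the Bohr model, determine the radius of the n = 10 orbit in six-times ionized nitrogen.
0.75597 nm (or 7.55967 Å)

The Bohr radius formula is:
r_n = n² a₀ / Z

where a₀ = 0.05291772 nm is the Bohr radius.

For N⁶⁺ (Z = 7) at n = 10:
r_10 = 10² × 0.05291772 nm / 7
r_10 = 100 × 0.05291772 nm / 7
r_10 = 5.291772 nm / 7
r_10 = 0.75597 nm

The electron orbits at approximately 0.75597 nm from the nucleus.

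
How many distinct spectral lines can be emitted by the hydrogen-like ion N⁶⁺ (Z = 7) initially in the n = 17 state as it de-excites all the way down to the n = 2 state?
120

The electron can occupy levels n = 2, 3, ..., 17 during de-excitation — that is m = 17 - 2 + 1 = 16 distinct levels.

The number of distinct spectral lines equals the number of ways to choose 2 of these m levels (each pair gives one possible emission transition):

Number of lines = m(m-1)/2 = 16×15/2 = 120

These correspond to all possible transitions between the 16 levels:
17 → 16, 17 → 15, 17 → 14, 17 → 13, 17 → 12, 17 → 11, 17 → 10, 17 → 9...

Each transition produces a photon with a unique energy (and thus wavelength). This count does not depend on Z.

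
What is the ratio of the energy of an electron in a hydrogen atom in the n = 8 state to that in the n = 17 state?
4.515625

Using E_n = -13.6057 Z² / n² eV with Z = 1:

E_8 = -13.6057 / 8² = -13.6057 / 64 = -0.21258906 eV
E_17 = -13.6057 / 17² = -13.6057 / 289 = -0.04707855 eV

The ratio is:
E_8/E_17 = (-0.21258906) / (-0.04707855)
E_8/E_17 = (-13.6057/64) / (-13.6057/289)
E_8/E_17 = 289/64
E_8/E_17 = 4.515625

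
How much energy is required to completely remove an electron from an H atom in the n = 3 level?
1.51 eV

The ionization energy is the energy needed to remove the electron completely (n → ∞).

For hydrogen, E_n = -13.6057 eV / n².

At n = 3: E_3 = -13.6057 / 3² = -1.51174 eV
At n = ∞: E_∞ = 0 eV

Ionization energy = E_∞ - E_3 = 0 - (-1.51174) = 1.51174 eV
Ionization energy ≈ 1.51 eV

This is also called the binding energy of the electron in state n = 3.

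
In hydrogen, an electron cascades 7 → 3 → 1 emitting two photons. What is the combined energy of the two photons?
13.328033 eV

The energy levels of hydrogen are E_n = -13.6057 / n² eV.

First transition (7 → 3):
ΔE₁ = |E_3 - E_7|
ΔE₁ = |-1.511744444444 - (-0.277667346939)| = 1.234077098 eV

Second transition (3 → 1):
ΔE₂ = |E_1 - E_3|
ΔE₂ = |-13.605700000000 - (-1.511744444444)| = 12.093955556 eV

Total energy released:
E_total = ΔE₁ + ΔE₂ = 1.234077098 + 12.093955556 = 13.328033 eV

Note: This equals the direct transition 7 → 1: 13.328033 eV ✓
Energy is conserved regardless of the path taken.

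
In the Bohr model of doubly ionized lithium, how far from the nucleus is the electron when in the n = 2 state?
0.07056 nm (or 0.70557 Å)

The Bohr radius formula is:
r_n = n² a₀ / Z

where a₀ = 0.05291772 nm is the Bohr radius.

For Li²⁺ (Z = 3) at n = 2:
r_2 = 2² × 0.05291772 nm / 3
r_2 = 4 × 0.05291772 nm / 3
r_2 = 0.211671 nm / 3
r_2 = 0.07056 nm

The electron orbits at approximately 0.07056 nm from the nucleus.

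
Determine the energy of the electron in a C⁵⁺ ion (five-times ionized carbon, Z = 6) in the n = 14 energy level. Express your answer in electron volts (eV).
-2.4990 eV

The energy levels of a hydrogen-like atom are given by:
E_n = -13.6057 Z² / n² eV  (with Z = 6 for C⁵⁺)

For n = 14:
E_14 = -13.6057 × 6² / 14²
E_14 = -13.6057 × 36 / 196
E_14 = -2.4990 eV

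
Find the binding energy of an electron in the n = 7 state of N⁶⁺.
13.6057 eV

The ionization energy is the energy needed to remove the electron completely (n → ∞).

For a hydrogen-like ion with Z = 7, E_n = -13.6057 Z² / n² eV.

At n = 7: E_7 = -13.6057 × 7² / 7² = -13.6057000 eV
At n = ∞: E_∞ = 0 eV

Ionization energy = E_∞ - E_7 = 0 - (-13.6057000) = 13.6057000 eV
Ionization energy ≈ 13.6057 eV

This is also called the binding energy of the electron in state n = 7.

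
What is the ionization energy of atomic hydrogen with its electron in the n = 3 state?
1.51174 eV

The ionization energy is the energy needed to remove the electron completely (n → ∞).

For hydrogen, E_n = -13.6057 eV / n².

At n = 3: E_3 = -13.6057 / 3² = -1.51174444 eV
At n = ∞: E_∞ = 0 eV

Ionization energy = E_∞ - E_3 = 0 - (-1.51174444) = 1.51174444 eV
Ionization energy ≈ 1.51174 eV

This is also called the binding energy of the electron in state n = 3.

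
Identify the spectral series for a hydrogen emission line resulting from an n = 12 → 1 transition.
Lyman series

The spectral series in hydrogen are named based on the final (lower) energy level:
- Lyman series: n_final = 1 (ultraviolet)
- Balmer series: n_final = 2 (visible/near-UV)
- Paschen series: n_final = 3 (infrared)
- Brackett series: n_final = 4 (infrared)
- Pfund series: n_final = 5 (far infrared)

Since this transition ends at n = 1, it belongs to the Lyman series.

For reference, this 12 → 1 line has photon energy
ΔE = 13.6057 eV × (1/1² - 1/12²) = 13.5112160 eV,
corresponding to wavelength λ = hc/ΔE = 1239.84 eV·nm / 13.5112160 eV = 91.76376 nm in the ultraviolet region.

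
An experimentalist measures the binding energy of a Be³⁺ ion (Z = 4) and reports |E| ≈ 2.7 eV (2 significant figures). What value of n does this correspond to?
n = 9

The exact energy levels follow E_n = -13.6057 Z² / n² eV with Z = 4.

The measured value (-2.7 eV) is reported to only 2 significant figures, so we must test candidate n values and see which one matches to that precision.

Candidate energies:
  n = 7:  E = -13.6057 × 4² / 7² = -4.442678 eV
  n = 8:  E = -13.6057 × 4² / 8² = -3.401425 eV
  n = 9:  E = -13.6057 × 4² / 9² = -2.687546 eV  ← matches
  n = 10:  E = -13.6057 × 4² / 10² = -2.176912 eV
  n = 11:  E = -13.6057 × 4² / 11² = -1.799101 eV

Checking against the measurement of -2.7 eV (2 sig figs), only n = 9 agrees:
E_9 = -2.687546 eV, which rounds to -2.7 eV ✓

Therefore n = 9.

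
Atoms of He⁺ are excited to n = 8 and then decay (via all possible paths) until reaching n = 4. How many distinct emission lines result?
10

The electron can occupy levels n = 4, 5, ..., 8 during de-excitation — that is m = 8 - 4 + 1 = 5 distinct levels.

The number of distinct spectral lines equals the number of ways to choose 2 of these m levels (each pair gives one possible emission transition):

Number of lines = m(m-1)/2 = 5×4/2 = 10

These correspond to all possible transitions between the 5 levels:
8 → 7, 8 → 6, 8 → 5, 8 → 4, 7 → 6, 7 → 5, 7 → 4, 6 → 5...

Each transition produces a photon with a unique energy (and thus wavelength). This count does not depend on Z.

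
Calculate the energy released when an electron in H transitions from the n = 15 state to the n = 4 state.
0.7899 eV

The energy levels are E_n = -13.6057 eV / n².

Energy at n = 15: E_15 = -13.6057 / 15² = -0.0604698 eV
Energy at n = 4: E_4 = -13.6057 / 4² = -0.8503563 eV

For emission (electron falling to lower state), the photon energy is:
E_photon = E_15 - E_4 = |-0.0604698 - (-0.8503563)|
E_photon = 0.7899 eV

This energy is carried away by the emitted photon.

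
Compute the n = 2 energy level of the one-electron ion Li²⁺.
-30.613 eV

For hydrogen-like ions, the energy levels scale with Z²:
E_n = -13.6057 Z² / n² eV

For Li²⁺ (Z = 3) at n = 2:
E_2 = -13.6057 × 3² / 2²
E_2 = -13.6057 × 9 / 4
E_2 = -122.4513 / 4
E_2 = -30.613 eV

The energy is 9 times more negative than hydrogen at the same n due to the stronger nuclear charge.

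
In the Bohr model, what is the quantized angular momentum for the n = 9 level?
9.4911e-34 J·s (or 9ℏ)

In the Bohr model, angular momentum is quantized:
L = nℏ

where ℏ = h/(2π) = 1.054572e-34 J·s

For n = 9:
L = 9 × 1.054572e-34 J·s
L = 9.4911e-34 J·s

This can also be written as L = 9ℏ.
The angular momentum is an integer multiple of the reduced Planck constant.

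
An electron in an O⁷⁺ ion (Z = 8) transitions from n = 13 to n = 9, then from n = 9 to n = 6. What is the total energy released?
19.0355 eV

The energy levels of O⁷⁺ are E_n = -13.6057 × 8² / n² eV.

First transition (13 → 9):
ΔE₁ = |E_9 - E_13|
ΔE₁ = |-10.7501827160 - (-5.1524544379)| = 5.5977283 eV

Second transition (9 → 6):
ΔE₂ = |E_6 - E_9|
ΔE₂ = |-24.1879111111 - (-10.7501827160)| = 13.4377284 eV

Total energy released:
E_total = ΔE₁ + ΔE₂ = 5.5977283 + 13.4377284 = 19.0355 eV

Note: This equals the direct transition 13 → 6: 19.0355 eV ✓
Energy is conserved regardless of the path taken.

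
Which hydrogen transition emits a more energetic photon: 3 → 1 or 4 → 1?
4 → 1

Calculate the energy for each transition:

Transition 3 → 1:
ΔE₁ = |E_1 - E_3| = |-13.6057/1² - (-13.6057/3²)|
ΔE₁ = |-13.605700000000 - (-1.511744444444)| = 12.093955556 eV

Transition 4 → 1:
ΔE₂ = |E_1 - E_4| = |-13.6057/1² - (-13.6057/4²)|
ΔE₂ = |-13.605700000000 - (-0.850356250000)| = 12.755343750 eV

Since 12.755343750 eV > 12.093955556 eV, the transition 4 → 1 emits the more energetic photon.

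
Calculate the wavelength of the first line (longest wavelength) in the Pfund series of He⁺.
1863.951 nm

The longest wavelength corresponds to the smallest energy transition in the series.
The Pfund series has all transitions ending at n_f = 5.

For He⁺ (Z = 2), the first line (α-line) is the jump from n = 6 to n = 5:
E_6 = -13.6057 × 2² / 6² = -1.511744444 eV
E_5 = -13.6057 × 2² / 5² = -2.176912000 eV
ΔE = E_6 - E_5 = 0.665167556 eV

λ = hc/E = 1239.84 eV·nm / 0.665167556 eV
λ = 1863.951 nm

This is the α-line of the Pfund series in He⁺.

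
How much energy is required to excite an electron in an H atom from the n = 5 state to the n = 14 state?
0.474811 eV

The energy levels of a hydrogen-like atom are E_n = -13.6057 eV / n².

Energy at n = 5: E_5 = -13.6057 / 5² = -0.544228000 eV
Energy at n = 14: E_14 = -13.6057 / 14² = -0.069416837 eV

The excitation energy is the difference:
ΔE = E_14 - E_5
ΔE = -0.069416837 - (-0.544228000)
ΔE = 0.474811 eV

Since this is positive, energy must be absorbed (photon absorption).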